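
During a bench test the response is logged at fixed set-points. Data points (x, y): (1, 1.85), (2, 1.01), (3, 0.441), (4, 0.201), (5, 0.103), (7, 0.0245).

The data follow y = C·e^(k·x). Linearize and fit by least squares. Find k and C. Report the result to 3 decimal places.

Taking logs, ln y = k·x + ln C, so regress ln y on x.
XᵀX = [[104.0000, 22.0000]; [22.0000, 6]], rhs = [-45.5676, -7.7801]ᵀ  (here Σx = 22.0000, Σ(x)² = 104.0000, Σln y = -7.7801, Σx·ln y = -45.5676).
Solving (det = 140.0000): k = -0.73030, ln C = 1.38109, so C = exp(1.38109) = 3.97923.

k = -0.730, C = 3.979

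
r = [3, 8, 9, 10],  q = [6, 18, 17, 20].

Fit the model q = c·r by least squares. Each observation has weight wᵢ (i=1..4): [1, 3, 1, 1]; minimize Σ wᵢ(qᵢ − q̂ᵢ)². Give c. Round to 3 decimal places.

Entries of XᵀWX: Σwᵢ·r·r = 382.
Right-hand side: Σwᵢ·r·q = 803.
Hence c = 803 / 382 ≈ 2.10209.

c = 2.102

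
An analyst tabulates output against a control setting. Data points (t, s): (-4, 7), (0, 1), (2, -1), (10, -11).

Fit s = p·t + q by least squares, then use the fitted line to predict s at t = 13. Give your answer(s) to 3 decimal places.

Compute the Gram sums: Σt·t = 120, Σt = 8, Σ1 = 4.
Moment sums: Σt·s = -140, Σs = -4.
Normal equations: [[120, 8]; [8, 4]]·[p, q]ᵀ = [-140, -4]ᵀ.
Eliminating q: 4·(row 1) − 8·(row 2) gives 416·p = 4·(-140) − 8·(-4) = -528, so p = -33/26.
Then q = ((-4) − 8·(-33/26))/4 = 20/13.
At t = 13: ŝ = (-33/26)·(13) + (20/13)·(1) = -389/26.

ŝ = -14.962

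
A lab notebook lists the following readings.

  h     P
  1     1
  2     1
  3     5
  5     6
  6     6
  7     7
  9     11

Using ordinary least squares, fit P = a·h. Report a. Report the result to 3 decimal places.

MᵀM·[a]ᵀ = MᵀP reads: 205·a = 232.
a = 232/205 = 1.13171.

a = 1.132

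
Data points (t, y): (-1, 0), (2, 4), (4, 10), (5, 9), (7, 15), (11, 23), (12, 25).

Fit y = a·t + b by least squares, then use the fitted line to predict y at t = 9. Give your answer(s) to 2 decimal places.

ŷ = 18.78

From the data, Σt·t = 360, Σt = 40, Σ1 = 7.
Moment sums: Σt·y = 751, Σy = 86.
Normal equations: [[360, 40]; [40, 7]]·[a, b]ᵀ = [751, 86]ᵀ.
Eliminating b: 7·(row 1) − 40·(row 2) gives 920·a = 7·751 − 40·86 = 1817, so a = 79/40.
Then b = (86 − 40·(79/40))/7 = 1.
At t = 9: ŷ = (79/40)·(9) + (1)·(1) = 751/40.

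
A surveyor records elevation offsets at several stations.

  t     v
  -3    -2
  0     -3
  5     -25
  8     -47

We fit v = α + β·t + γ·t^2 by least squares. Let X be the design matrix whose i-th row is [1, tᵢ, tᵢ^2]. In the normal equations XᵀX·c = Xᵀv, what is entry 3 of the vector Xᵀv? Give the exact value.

Entry 3 ↔ basis t^2, so (Xᵀv)_{3} = Σᵢ (t^2)·vᵢ = (9)·(-2) + (0)·(-3) + (25)·(-25) + (64)·(-47) = -3651.

-3651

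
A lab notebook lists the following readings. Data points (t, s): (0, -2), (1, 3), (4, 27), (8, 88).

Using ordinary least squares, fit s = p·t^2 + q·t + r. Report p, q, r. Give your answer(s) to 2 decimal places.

The normal equations are: 4353·p + 577·q + 81·r = 6067;  577·p + 81·q + 13·r = 815;  81·p + 13·q + 4·r = 116.
(Σt^2·t^2 = 4353, Σt^2·t = 577, Σt^2 = 81, Σt·t = 81, Σt = 13, Σ1 = 4, Σt^2·s = 6067, Σt·s = 815, Σs = 116.)
Inverting the 3×3 Gram matrix, [p, q, r]ᵀ = [665/668, 10831/3340, -1418/835]ᵀ.

p = 1.00, q = 3.24, r = -1.70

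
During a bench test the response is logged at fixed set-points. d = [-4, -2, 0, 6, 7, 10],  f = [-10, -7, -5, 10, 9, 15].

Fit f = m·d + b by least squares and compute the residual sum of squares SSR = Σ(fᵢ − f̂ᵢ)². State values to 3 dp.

SSR = 8.610

Sums needed: Σd·d = 205, Σd = 17, Σ1 = 6.
Right-hand side: Σd·f = 327, Σf = 12.
det = 205·6 − 17² = 941.
m = (327·6 − 17·12)/941 = 1758/941; b = (205·12 − 17·327)/941 = -3099/941.
Residuals: 721/941, 28/941, -1606/941, 1961/941, -738/941, -366/941; SSR = 8102/941.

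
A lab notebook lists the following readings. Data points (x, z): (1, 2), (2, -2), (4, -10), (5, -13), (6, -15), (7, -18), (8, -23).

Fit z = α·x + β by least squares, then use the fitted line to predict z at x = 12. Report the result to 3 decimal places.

ẑ = -36.152

From the data, Σx·x = 195, Σx = 33, Σ1 = 7.
Right-hand side: Σx·z = -507, Σz = -79.
MᵀM·[α, β]ᵀ = Mᵀz becomes [[195, 33]; [33, 7]]·[α, β]ᵀ = [-507, -79]ᵀ.
Eliminating β: 7·(row 1) − 33·(row 2) gives 276·α = 7·(-507) − 33·(-79) = -942, so α = -157/46.
Then β = ((-79) − 33·(-157/46))/7 = 221/46.
At x = 12: ẑ = (-157/46)·(12) + (221/46)·(1) = -1663/46.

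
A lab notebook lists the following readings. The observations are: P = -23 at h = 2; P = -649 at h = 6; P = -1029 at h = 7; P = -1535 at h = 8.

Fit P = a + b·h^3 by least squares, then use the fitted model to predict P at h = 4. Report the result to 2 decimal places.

P̂ = -191.80

Sums needed: Σ1 = 4, Σh^3 = 1079, Σh^3·h^3 = 426513.
Moment sums: ΣP = -3236, Σh^3·P = -1279235.
AᵀA·[a, b]ᵀ = AᵀP becomes [[4, 1079]; [1079, 426513]]·[a, b]ᵀ = [-3236, -1279235]ᵀ.
Eliminating b: 426513·(row 1) − 1079·(row 2) gives 541811·a = 426513·(-3236) − 1079·(-1279235) = 98497, so a = 98497/541811.
Then b = ((-1279235) − 1079·(98497/541811))/426513 = -1625296/541811.
At h = 4: P̂ = (98497/541811)·(1) + (-1625296/541811)·(64) = -103920447/541811.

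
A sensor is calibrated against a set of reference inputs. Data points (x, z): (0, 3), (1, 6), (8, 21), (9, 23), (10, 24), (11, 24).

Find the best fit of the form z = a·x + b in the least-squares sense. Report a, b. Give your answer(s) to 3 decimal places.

a = 2.013, b = 3.747

Compute the Gram sums: Σx·x = 367, Σx = 39, Σ1 = 6.
For Mᵀz: Σx·z = 885, Σz = 101.
Normal equations: [[367, 39]; [39, 6]]·[a, b]ᵀ = [885, 101]ᵀ.
Δ = 367·6 − 39² = 681.
a = (885·6 − 39·101)/681 = 457/227; b = (367·101 − 39·885)/681 = 2552/681.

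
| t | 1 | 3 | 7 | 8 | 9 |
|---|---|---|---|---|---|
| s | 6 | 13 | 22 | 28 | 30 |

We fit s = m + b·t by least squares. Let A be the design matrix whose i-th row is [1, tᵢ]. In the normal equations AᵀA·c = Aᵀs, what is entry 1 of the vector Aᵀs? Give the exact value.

Entry 1 ↔ basis 1, so (Aᵀs)_{1} = Σᵢ sᵢ = (1)·(6) + (1)·(13) + (1)·(22) + (1)·(28) + (1)·(30) = 99.

99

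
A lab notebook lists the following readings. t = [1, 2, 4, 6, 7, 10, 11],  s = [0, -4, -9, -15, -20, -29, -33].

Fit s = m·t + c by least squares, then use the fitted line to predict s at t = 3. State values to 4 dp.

Setting ∂/∂m … = 0 gives: 327·m + 41·c = -927;  41·m + 7·c = -110.
det = 327·7 − 41² = 608.
m = ((-927)·7 − 41·(-110))/608 = -1979/608; c = (327·(-110) − 41·(-927))/608 = 2037/608.
At t = 3: ŝ = (-1979/608)·(3) + (2037/608)·(1) = -975/152.

ŝ = -6.4145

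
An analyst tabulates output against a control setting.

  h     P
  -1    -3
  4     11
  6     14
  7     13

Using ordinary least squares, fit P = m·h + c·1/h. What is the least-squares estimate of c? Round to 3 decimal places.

With design matrix M, MᵀM = [[102, 4]; [4, 7837/7056]] and MᵀP = [222, 835/84]ᵀ.
Determinant 102·(7837/7056) − 4² = 114413/1176.
m = (222·(7837/7056) − 4·(835/84))/(114413/1176) = 243209/114413; c = (102·(835/84) − 4·222)/(114413/1176) = 148092/114413.

c = 1.294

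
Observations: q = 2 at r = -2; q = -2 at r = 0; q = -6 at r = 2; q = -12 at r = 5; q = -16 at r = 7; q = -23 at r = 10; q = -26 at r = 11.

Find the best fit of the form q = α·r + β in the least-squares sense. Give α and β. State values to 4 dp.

Forming XᵀX = [[303, 33]; [33, 7]] and Xᵀq = [-704, -83]ᵀ gives XᵀX·[α, β]ᵀ = Xᵀq.
det = 303·7 − 33² = 1032.
α = ((-704)·7 − 33·(-83))/1032 = -2189/1032; β = (303·(-83) − 33·(-704))/1032 = -639/344.

α = -2.1211, β = -1.8576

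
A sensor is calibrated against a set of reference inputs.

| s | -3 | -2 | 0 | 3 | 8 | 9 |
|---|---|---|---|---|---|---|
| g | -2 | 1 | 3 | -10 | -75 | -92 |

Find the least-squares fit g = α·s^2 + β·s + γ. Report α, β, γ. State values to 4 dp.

α = -1.0310, β = -1.3570, γ = 2.9216

The normal system MᵀM·[α, β, γ]ᵀ = Mᵀg is [[10835, 1233, 167]; [1233, 167, 15]; [167, 15, 6]]·[α, β, γ]ᵀ = [-12356, -1454, -175]ᵀ.
Inverting the 3×3 Gram matrix, [α, β, γ]ᵀ = [-3760/3647, -707/521, 10655/3647]ᵀ.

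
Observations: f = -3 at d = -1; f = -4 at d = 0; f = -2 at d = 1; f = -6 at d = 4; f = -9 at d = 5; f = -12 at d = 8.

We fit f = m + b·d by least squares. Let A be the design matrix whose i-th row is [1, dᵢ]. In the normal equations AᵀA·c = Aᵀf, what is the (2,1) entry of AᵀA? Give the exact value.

Row 2 ↔ basis d, column 1 ↔ basis 1, so (AᵀA)_{2,1} = Σᵢ d = (-1)·(1) + (0)·(1) + (1)·(1) + (4)·(1) + (5)·(1) + (8)·(1) = 17.

17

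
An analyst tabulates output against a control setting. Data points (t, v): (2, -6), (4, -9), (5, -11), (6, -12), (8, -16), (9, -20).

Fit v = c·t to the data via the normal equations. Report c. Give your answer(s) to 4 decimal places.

With design matrix M, MᵀM = [[226]] and Mᵀv = [-483]ᵀ.
Hence c = -483 / 226 ≈ -2.13717.

c = -2.1372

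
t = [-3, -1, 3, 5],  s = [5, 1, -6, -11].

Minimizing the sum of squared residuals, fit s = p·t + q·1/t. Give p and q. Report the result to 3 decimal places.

p = -2.147, q = 1.362

AᵀA·[p, q]ᵀ = Aᵀs reads: 44·p + 4·q = -89;  4·p + (284/225)·q = -103/15.
(Σt·t = 44, Σt·1/t = 4, Σ1/t·1/t = 284/225, Σt·s = -89, Σ1/t·s = -103/15.)
Determinant 44·(284/225) − 4² = 8896/225.
p = ((-89)·(284/225) − 4·(-103/15))/(8896/225) = -2387/1112; q = (44·(-103/15) − 4·(-89))/(8896/225) = 1515/1112.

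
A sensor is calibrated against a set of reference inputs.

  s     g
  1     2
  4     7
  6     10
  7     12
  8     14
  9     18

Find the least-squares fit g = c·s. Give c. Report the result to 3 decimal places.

c = 1.814

Compute the Gram sums: Σs·s = 247.
Right-hand side: Σs·g = 448.
Normal equations: [[247]]·[c]ᵀ = [448]ᵀ.
c = 448/247 = 1.81377.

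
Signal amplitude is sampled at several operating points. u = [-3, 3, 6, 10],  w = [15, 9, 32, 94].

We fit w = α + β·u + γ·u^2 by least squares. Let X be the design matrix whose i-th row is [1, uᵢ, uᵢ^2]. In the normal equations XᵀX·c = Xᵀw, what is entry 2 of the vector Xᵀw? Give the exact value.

Entry 2 ↔ basis u, so (Xᵀw)_{2} = Σᵢ (u)·wᵢ = (-3)·(15) + (3)·(9) + (6)·(32) + (10)·(94) = 1114.

1114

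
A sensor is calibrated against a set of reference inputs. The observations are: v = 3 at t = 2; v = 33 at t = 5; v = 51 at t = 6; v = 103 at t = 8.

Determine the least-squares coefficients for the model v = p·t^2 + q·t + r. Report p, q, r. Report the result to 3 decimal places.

p = 2.267, q = -6.027, r = 6.040

With design matrix M, MᵀM = [[6033, 861, 129]; [861, 129, 21]; [129, 21, 4]] and Mᵀv = [9265, 1301, 190]ᵀ.
Row-reducing yields p = 34/15, q = -452/75, r = 151/25.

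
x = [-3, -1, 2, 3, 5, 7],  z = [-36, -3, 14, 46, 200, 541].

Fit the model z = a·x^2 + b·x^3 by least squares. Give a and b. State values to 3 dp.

Normal-equation sums: Σx^2·x^2 = 3205, Σx^2·x^3 = 19963, Σx^3·x^3 = 134797.
And Σx^2·z = 31652, Σx^3·z = 212892.
So AᵀA·[a, b]ᵀ = Aᵀz: [[3205, 19963]; [19963, 134797]]·[a, b]ᵀ = [31652, 212892]ᵀ.
det = 3205·134797 − 19963² = 33503016.
a = (31652·134797 − 19963·212892)/33503016 = 2078956/4187877; b = (3205·212892 − 19963·31652)/33503016 = 6306248/4187877.

a = 0.496, b = 1.506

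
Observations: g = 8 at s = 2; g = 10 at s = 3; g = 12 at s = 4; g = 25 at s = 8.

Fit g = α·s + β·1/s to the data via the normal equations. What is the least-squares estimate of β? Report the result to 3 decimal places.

β = 3.043

Setting ∂/∂α … = 0 gives: 93·α + 4·β = 294;  4·α + (253/576)·β = 323/24.
(Σs·s = 93, Σs·1/s = 4, Σ1/s·1/s = 253/576, Σs·g = 294, Σ1/s·g = 323/24.)
Determinant 93·(253/576) − 4² = 4771/192.
α = (294·(253/576) − 4·(323/24))/(4771/192) = 14458/4771; β = (93·(323/24) − 4·294)/(4771/192) = 14520/4771.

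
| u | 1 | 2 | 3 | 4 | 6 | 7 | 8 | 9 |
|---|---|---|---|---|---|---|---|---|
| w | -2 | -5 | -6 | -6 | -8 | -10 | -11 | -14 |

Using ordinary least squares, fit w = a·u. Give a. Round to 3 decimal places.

a = -1.485

AᵀA·[a]ᵀ = Aᵀw reads: 260·a = -386.
(Σu·u = 260, Σu·w = -386.)
a = (-386)/260 = -1.48462.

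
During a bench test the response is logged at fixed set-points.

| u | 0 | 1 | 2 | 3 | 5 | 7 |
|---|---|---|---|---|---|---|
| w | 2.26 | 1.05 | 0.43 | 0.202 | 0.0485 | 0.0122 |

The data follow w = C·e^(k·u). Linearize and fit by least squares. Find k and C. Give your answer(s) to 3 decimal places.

With ln wᵢ as the transformed response and uᵢ as the regressor:
Σu = 18.0000, Σ(u)² = 88.0000, Σln w = -9.0118, Σu·ln w = -52.4128.
Equations: 88.0000·k + 18.0000·ln C = -52.4128;  18.0000·k + 6·ln C = -9.0118.
Slope k = (n·Σu·ln w − Σu·Σln w)/(n·Σ(u)² − (Σu)²) = (6·-52.4128 − 18.0000·-9.0118)/204.0000 = -0.74639; ln C = (Σln w − k·Σu)/n = 0.73721, so C = exp(0.73721) = 2.09010.

k = -0.746, C = 2.090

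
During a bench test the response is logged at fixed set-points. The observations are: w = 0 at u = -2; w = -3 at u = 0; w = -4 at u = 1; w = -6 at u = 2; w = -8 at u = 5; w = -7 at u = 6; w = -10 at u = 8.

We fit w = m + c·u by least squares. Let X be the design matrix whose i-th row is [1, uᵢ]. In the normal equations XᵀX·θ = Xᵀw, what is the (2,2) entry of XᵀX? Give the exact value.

Row 2 ↔ basis u, column 2 ↔ basis u, so (XᵀX)_{2,2} = Σᵢ (u)·(u) = (-2)·(-2) + (0)·(0) + (1)·(1) + (2)·(2) + (5)·(5) + (6)·(6) + (8)·(8) = 134.

134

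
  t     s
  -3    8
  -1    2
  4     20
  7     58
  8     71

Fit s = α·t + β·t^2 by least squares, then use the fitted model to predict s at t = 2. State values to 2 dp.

ŝ = 5.45

MᵀM·[α, β]ᵀ = Mᵀs reads: 139·α + 891·β = 1028;  891·α + 6835·β = 7780.
(Σt·t = 139, Σt·t^2 = 891, Σt^2·t^2 = 6835, Σt·s = 1028, Σt^2·s = 7780.)
Eliminating β: 6835·(row 1) − 891·(row 2) gives 156184·α = 6835·1028 − 891·7780 = 94400, so α = 11800/19523.
Then β = (7780 − 891·(11800/19523))/6835 = 20684/19523.
At t = 2: ŝ = (11800/19523)·(2) + (20684/19523)·(4) = 106336/19523.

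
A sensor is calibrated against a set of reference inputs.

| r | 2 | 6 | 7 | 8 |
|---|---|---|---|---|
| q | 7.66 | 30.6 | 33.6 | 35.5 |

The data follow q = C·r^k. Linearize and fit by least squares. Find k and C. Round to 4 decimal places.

Linearized form: ln q = k·ln r + ln C. From the 4 transformed points,
Σln r = 6.5103, Σ(ln r)² = 11.8015, Σln q = 12.5411, Σln r·ln q = 21.8025.
Equations: 11.8015·k + 6.5103·ln C = 21.8025;  6.5103·k + 4·ln C = 12.5411.
Solving (det = 4.8225): k = 1.15379, ln C = 1.25740, so C = exp(1.25740) = 3.51626.

k = 1.1538, C = 3.5163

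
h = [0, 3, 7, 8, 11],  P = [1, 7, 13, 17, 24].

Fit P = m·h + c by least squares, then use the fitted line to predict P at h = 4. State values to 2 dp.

P̂ = 8.73

Entries of XᵀX: Σh·h = 243, Σh = 29, Σ1 = 5.
Moment sums: Σh·P = 512, ΣP = 62.
So XᵀX·[m, c]ᵀ = XᵀP: [[243, 29]; [29, 5]]·[m, c]ᵀ = [512, 62]ᵀ.
Eliminating c: 5·(row 1) − 29·(row 2) gives 374·m = 5·512 − 29·62 = 762, so m = 381/187.
Then c = (62 − 29·(381/187))/5 = 109/187.
At h = 4: P̂ = (381/187)·(4) + (109/187)·(1) = 1633/187.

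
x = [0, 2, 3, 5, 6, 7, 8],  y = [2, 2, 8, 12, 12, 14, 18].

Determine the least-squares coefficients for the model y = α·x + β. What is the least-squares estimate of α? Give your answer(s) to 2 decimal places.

Normal-equation sums: Σx·x = 187, Σx = 31, Σ1 = 7.
And Σx·y = 402, Σy = 68.
So MᵀM·[α, β]ᵀ = Mᵀy: [[187, 31]; [31, 7]]·[α, β]ᵀ = [402, 68]ᵀ.
Eliminating β: 7·(row 1) − 31·(row 2) gives 348·α = 7·402 − 31·68 = 706, so α = 353/174.
Then β = (68 − 31·(353/174))/7 = 127/174.

α = 2.03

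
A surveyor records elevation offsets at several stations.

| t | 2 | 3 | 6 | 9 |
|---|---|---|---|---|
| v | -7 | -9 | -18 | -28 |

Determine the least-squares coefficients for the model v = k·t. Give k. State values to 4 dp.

From the data, Σt·t = 130.
Right-hand side: Σt·v = -401.
Hence k = -401 / 130 ≈ -3.08462.

k = -3.0846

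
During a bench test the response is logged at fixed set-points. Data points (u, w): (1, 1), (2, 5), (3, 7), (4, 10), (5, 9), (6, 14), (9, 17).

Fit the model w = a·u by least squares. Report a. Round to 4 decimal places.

a = 2.0581

MᵀM·[a]ᵀ = Mᵀw reads: 172·a = 354.
(Σu·u = 172, Σu·w = 354.)
a = 354/172 = 2.05814.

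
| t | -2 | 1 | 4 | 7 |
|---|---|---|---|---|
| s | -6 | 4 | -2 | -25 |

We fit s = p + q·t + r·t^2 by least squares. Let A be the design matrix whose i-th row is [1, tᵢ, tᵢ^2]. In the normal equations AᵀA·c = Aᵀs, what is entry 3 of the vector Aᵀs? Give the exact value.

Entry 3 ↔ basis t^2, so (Aᵀs)_{3} = Σᵢ (t^2)·sᵢ = (4)·(-6) + (1)·(4) + (16)·(-2) + (49)·(-25) = -1277.

-1277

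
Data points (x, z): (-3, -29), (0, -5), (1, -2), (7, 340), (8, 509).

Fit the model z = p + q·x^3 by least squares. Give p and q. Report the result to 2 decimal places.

p = -3.29, q = 1.00

From the data, Σ1 = 5, Σx^3 = 829, Σx^3·x^3 = 380523.
Moment sums: Σz = 813, Σx^3·z = 378009.
So MᵀM·[p, q]ᵀ = Mᵀz: [[5, 829]; [829, 380523]]·[p, q]ᵀ = [813, 378009]ᵀ.
Determinant 5·380523 − 829² = 1215374.
p = (813·380523 − 829·378009)/1215374 = -2002131/607687; q = (5·378009 − 829·813)/1215374 = 608034/607687.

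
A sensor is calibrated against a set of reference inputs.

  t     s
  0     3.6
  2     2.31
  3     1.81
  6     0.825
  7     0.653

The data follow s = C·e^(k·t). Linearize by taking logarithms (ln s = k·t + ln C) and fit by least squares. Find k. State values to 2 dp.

Taking logs, ln s = k·t + ln C, so regress ln s on t.
Over the data: Σt = 18.0000, Σ(t)² = 98.0000, Σln s = 2.0930, Σt·ln s = -0.6830.
Normal system: [[98.0000, 18.0000]; [18.0000, 5]]·[k, ln C]ᵀ = [-0.6830, 2.0930]ᵀ.
Solving (det = 166.0000): k = -0.24752, ln C = 1.30966.

k = -0.25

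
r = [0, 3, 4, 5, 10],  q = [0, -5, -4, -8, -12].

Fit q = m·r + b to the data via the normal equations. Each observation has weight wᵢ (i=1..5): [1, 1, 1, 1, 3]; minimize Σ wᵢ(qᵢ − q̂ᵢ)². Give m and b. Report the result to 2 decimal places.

Entries of MᵀWM: Σwᵢ·r·r = 350, Σwᵢ·r = 42, Σwᵢ·1 = 7.
For MᵀWq: Σwᵢ·r·q = -431, Σwᵢ·q = -53.
Eliminating b: 7·(row 1) − 42·(row 2) gives 686·m = 7·(-431) − 42·(-53) = -791, so m = -113/98.
Then b = ((-53) − 42·(-113/98))/7 = -32/49.

m = -1.15, b = -0.65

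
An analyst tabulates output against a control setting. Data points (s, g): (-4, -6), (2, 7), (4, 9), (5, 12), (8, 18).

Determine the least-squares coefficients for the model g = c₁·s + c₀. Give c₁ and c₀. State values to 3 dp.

The normal equations are: 125·c₁ + 15·c₀ = 278;  15·c₁ + 5·c₀ = 40.
(Σs·s = 125, Σs = 15, Σ1 = 5, Σs·g = 278, Σg = 40.)
Δ = 125·5 − 15² = 400.
c₁ = (278·5 − 15·40)/400 = 79/40; c₀ = (125·40 − 15·278)/400 = 83/40.

c₁ = 1.975, c₀ = 2.075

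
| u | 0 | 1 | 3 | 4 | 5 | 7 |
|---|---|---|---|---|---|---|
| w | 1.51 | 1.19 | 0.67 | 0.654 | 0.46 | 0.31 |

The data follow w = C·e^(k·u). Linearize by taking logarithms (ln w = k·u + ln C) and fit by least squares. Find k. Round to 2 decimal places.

Linearized form: ln w = k·u + ln C. From the 6 transformed points,
Sums: Σu = 20.0000, Σ(u)² = 100.0000, Σln w = -2.1868, Σu·ln w = -14.8070.
Normal system: [[100.0000, 20.0000]; [20.0000, 6]]·[k, ln C]ᵀ = [-14.8070, -2.1868]ᵀ.
Slope k = (n·Σu·ln w − Σu·Σln w)/(n·Σ(u)² − (Σu)²) = (6·-14.8070 − 20.0000·-2.1868)/200.0000 = -0.22553; ln C = (Σln w − k·Σu)/n = 0.38731.

k = -0.23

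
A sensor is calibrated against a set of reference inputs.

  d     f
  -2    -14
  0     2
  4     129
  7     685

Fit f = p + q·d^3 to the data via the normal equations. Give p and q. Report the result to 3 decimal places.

p = 1.844, q = 1.992

With design matrix X, XᵀX = [[4, 399]; [399, 121809]] and Xᵀf = [802, 243323]ᵀ.
det = 4·121809 − 399² = 328035.
p = (802·121809 − 399·243323)/328035 = 10613/5755; q = (4·243323 − 399·802)/328035 = 653294/328035.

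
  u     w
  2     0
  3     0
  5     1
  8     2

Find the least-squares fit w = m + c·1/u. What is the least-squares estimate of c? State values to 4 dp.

c = -5.1505

Forming XᵀX = [[4, 139/120]; [139/120, 6001/14400]] and Xᵀw = [3, 9/20]ᵀ gives XᵀX·[m, c]ᵀ = Xᵀw.
det = 4·(6001/14400) − (139/120)² = 1561/4800.
m = (3·(6001/14400) − (139/120)·(9/20))/(1561/4800) = 3499/1561; c = (4·(9/20) − (139/120)·3)/(1561/4800) = -8040/1561.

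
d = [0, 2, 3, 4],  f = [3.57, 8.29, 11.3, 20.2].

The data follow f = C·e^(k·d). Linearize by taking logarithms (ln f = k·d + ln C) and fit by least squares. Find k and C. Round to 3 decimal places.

Let Y = ln f. Fitting Y = k·d + ln C by least squares:
XᵀX = [[29.0000, 9.0000]; [9.0000, 4]], rhs = [23.5272, 8.8181]ᵀ  (here Σd = 9.0000, Σ(d)² = 29.0000, Σln f = 8.8181, Σd·ln f = 23.5272).
Solving (det = 35.0000): k = 0.42132, ln C = 1.25657, so C = exp(1.25657) = 3.51333.

k = 0.421, C = 3.513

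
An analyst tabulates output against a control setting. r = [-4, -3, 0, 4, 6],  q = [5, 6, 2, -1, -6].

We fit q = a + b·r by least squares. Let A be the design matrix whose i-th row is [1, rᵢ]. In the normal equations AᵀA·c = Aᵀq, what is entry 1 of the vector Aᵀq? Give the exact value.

Entry 1 ↔ basis 1, so (Aᵀq)_{1} = Σᵢ qᵢ = (1)·(5) + (1)·(6) + (1)·(2) + (1)·(-1) + (1)·(-6) = 6.

6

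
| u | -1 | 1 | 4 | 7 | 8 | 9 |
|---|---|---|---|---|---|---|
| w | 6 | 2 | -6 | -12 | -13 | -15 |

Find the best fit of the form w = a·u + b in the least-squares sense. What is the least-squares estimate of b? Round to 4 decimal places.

b = 3.6311

Sums needed: Σu·u = 212, Σu = 28, Σ1 = 6.
And Σu·w = -351, Σw = -38.
So MᵀM·[a, b]ᵀ = Mᵀw: [[212, 28]; [28, 6]]·[a, b]ᵀ = [-351, -38]ᵀ.
Determinant 212·6 − 28² = 488.
a = ((-351)·6 − 28·(-38))/488 = -521/244; b = (212·(-38) − 28·(-351))/488 = 443/122.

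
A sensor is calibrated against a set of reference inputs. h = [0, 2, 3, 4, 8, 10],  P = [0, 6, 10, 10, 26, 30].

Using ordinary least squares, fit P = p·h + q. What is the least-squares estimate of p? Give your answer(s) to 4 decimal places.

AᵀA·[p, q]ᵀ = AᵀP reads: 193·p + 27·q = 590;  27·p + 6·q = 82.
(Σh·h = 193, Σh = 27, Σ1 = 6, Σh·P = 590, ΣP = 82.)
Eliminating q: 6·(row 1) − 27·(row 2) gives 429·p = 6·590 − 27·82 = 1326, so p = 34/11.
Then q = (82 − 27·(34/11))/6 = -8/33.

p = 3.0909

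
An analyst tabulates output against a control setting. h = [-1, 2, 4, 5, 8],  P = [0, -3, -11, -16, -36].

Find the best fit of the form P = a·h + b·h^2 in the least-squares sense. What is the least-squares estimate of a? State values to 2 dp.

Compute the Gram sums: Σh·h = 110, Σh·h^2 = 708, Σh^2·h^2 = 4994.
And Σh·P = -418, Σh^2·P = -2892.
AᵀA·[a, b]ᵀ = AᵀP becomes [[110, 708]; [708, 4994]]·[a, b]ᵀ = [-418, -2892]ᵀ.
Δ = 110·4994 − 708² = 48076.
a = ((-418)·4994 − 708·(-2892))/48076 = -1427/1717; b = (110·(-2892) − 708·(-418))/48076 = -792/1717.

a = -0.83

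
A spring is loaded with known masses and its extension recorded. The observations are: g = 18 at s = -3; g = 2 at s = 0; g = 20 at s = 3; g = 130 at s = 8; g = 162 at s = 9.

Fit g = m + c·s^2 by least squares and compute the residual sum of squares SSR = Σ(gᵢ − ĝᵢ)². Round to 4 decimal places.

AᵀA·[m, c]ᵀ = Aᵀg reads: 5·m + 163·c = 332;  163·m + 10819·c = 21784.
(Σ1 = 5, Σs^2 = 163, Σs^2·s^2 = 10819, Σg = 332, Σs^2·g = 21784.)
Eliminating c: 10819·(row 1) − 163·(row 2) gives 27526·m = 10819·332 − 163·21784 = 41116, so m = 20558/13763.
Then c = (21784 − 163·(20558/13763))/10819 = 27402/13763.
Residuals: -19442/13763, 6968/13763, 8084/13763, 14904/13763, -10514/13763; SSR = 59912/13763.

SSR = 4.3531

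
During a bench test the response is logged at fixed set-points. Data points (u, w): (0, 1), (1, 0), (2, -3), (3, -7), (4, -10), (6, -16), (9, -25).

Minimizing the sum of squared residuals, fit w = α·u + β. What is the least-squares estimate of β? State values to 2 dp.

The normal system XᵀX·[α, β]ᵀ = Xᵀw is [[147, 25]; [25, 7]]·[α, β]ᵀ = [-388, -60]ᵀ.
Determinant 147·7 − 25² = 404.
α = ((-388)·7 − 25·(-60))/404 = -304/101; β = (147·(-60) − 25·(-388))/404 = 220/101.

β = 2.18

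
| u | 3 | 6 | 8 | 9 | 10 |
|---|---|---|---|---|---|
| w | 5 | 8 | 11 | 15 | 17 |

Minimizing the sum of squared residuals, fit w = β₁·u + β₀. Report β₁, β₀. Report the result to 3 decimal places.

Compute the Gram sums: Σu·u = 290, Σu = 36, Σ1 = 5.
And Σu·w = 456, Σw = 56.
So AᵀA·[β₁, β₀]ᵀ = Aᵀw: [[290, 36]; [36, 5]]·[β₁, β₀]ᵀ = [456, 56]ᵀ.
Eliminating β₀: 5·(row 1) − 36·(row 2) gives 154·β₁ = 5·456 − 36·56 = 264, so β₁ = 12/7.
Then β₀ = (56 − 36·(12/7))/5 = -8/7.

β₁ = 1.714, β₀ = -1.143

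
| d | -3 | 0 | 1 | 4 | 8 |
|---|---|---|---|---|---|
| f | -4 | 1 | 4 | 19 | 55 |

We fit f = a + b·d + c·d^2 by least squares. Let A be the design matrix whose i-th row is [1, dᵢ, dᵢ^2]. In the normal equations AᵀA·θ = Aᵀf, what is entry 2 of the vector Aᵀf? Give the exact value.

Entry 2 ↔ basis d, so (Aᵀf)_{2} = Σᵢ (d)·fᵢ = (-3)·(-4) + (0)·(1) + (1)·(4) + (4)·(19) + (8)·(55) = 532.

532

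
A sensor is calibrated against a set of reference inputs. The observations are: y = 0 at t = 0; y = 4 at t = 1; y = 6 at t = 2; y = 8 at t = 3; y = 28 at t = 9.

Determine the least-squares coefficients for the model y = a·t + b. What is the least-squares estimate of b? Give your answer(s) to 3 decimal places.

b = -0.040

Entries of XᵀX: Σt·t = 95, Σt = 15, Σ1 = 5.
And Σt·y = 292, Σy = 46.
Normal equations: [[95, 15]; [15, 5]]·[a, b]ᵀ = [292, 46]ᵀ.
Δ = 95·5 − 15² = 250.
a = (292·5 − 15·46)/250 = 77/25; b = (95·46 − 15·292)/250 = -1/25.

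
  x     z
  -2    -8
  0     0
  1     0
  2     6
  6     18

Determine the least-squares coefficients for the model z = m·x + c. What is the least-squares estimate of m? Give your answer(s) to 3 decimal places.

m = 3.227

Sums needed: Σx·x = 45, Σx = 7, Σ1 = 5.
For Aᵀz: Σx·z = 136, Σz = 16.
AᵀA·[m, c]ᵀ = Aᵀz becomes [[45, 7]; [7, 5]]·[m, c]ᵀ = [136, 16]ᵀ.
Determinant 45·5 − 7² = 176.
m = (136·5 − 7·16)/176 = 71/22; c = (45·16 − 7·136)/176 = -29/22.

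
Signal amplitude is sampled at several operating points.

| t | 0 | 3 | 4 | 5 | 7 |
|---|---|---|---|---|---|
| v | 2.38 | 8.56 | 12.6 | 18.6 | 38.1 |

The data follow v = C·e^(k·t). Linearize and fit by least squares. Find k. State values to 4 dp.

Linearized form: ln v = k·t + ln C. From the 5 transformed points,
Over the data: Σt = 19.0000, Σ(t)² = 99.0000, Σln v = 12.1113, Σt·ln v = 56.6734.
Normal system: [[99.0000, 19.0000]; [19.0000, 5]]·[k, ln C]ᵀ = [56.6734, 12.1113]ᵀ.
Δ = 99.0000·5 − (19.0000)² = 134.0000; k = (56.6734·5 − 19.0000·12.1113)/134.0000 = 0.39741, ln C = (99.0000·12.1113 − 19.0000·56.6734)/134.0000 = 0.91210.

k = 0.3974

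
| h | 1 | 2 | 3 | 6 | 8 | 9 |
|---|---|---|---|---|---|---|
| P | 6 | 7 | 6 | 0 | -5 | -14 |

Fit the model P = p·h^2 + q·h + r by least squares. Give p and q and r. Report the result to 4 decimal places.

Sums needed: Σh^2·h^2 = 12051, Σh^2·h = 1493, Σh^2 = 195, Σh·h = 195, Σh = 29, Σ1 = 6.
Right-hand side: Σh^2·P = -1366, Σh·P = -128, ΣP = 0.
AᵀA·[p, q, r]ᵀ = AᵀP becomes [[12051, 1493, 195]; [1493, 195, 29]; [195, 29, 6]]·[p, q, r]ᵀ = [-1366, -128, 0]ᵀ.
Inverting the 3×3 Gram matrix, [p, q, r]ᵀ = [-2663/6144, 4131/2048, 3331/768]ᵀ.

p = -0.4334, q = 2.0171, r = 4.3372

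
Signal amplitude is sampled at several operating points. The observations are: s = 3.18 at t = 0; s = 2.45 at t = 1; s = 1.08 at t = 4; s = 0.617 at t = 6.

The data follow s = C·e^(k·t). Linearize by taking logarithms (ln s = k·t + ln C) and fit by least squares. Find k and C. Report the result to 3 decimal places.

Taking logs, ln s = k·t + ln C, so regress ln s on t.
Σt = 11.0000, Σ(t)² = 53.0000, Σln s = 1.6470, Σt·ln s = -1.6934.
Equations: 53.0000·k + 11.0000·ln C = -1.6934;  11.0000·k + 4·ln C = 1.6470.
Δ = 53.0000·4 − (11.0000)² = 91.0000; k = (-1.6934·4 − 11.0000·1.6470)/91.0000 = -0.27353, ln C = (53.0000·1.6470 − 11.0000·-1.6934)/91.0000 = 1.16396, so C = exp(1.16396) = 3.20260.

k = -0.274, C = 3.203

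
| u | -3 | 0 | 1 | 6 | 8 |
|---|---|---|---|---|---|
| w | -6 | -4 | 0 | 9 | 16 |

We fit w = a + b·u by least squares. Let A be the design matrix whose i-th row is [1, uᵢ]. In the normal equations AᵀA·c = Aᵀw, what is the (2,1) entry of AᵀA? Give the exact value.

12

Row 2 ↔ basis u, column 1 ↔ basis 1, so (AᵀA)_{2,1} = Σᵢ u = (-3)·(1) + (0)·(1) + (1)·(1) + (6)·(1) + (8)·(1) = 12.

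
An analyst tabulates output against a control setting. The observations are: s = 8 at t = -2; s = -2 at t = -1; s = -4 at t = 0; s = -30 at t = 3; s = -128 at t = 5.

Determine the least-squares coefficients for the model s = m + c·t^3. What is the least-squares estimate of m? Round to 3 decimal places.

The normal system AᵀA·[m, c]ᵀ = Aᵀs is [[5, 143]; [143, 16419]]·[m, c]ᵀ = [-156, -16872]ᵀ.
Determinant 5·16419 − 143² = 61646.
m = ((-156)·16419 − 143·(-16872))/61646 = -5718/2371; c = (5·(-16872) − 143·(-156))/61646 = -31026/30823.

m = -2.412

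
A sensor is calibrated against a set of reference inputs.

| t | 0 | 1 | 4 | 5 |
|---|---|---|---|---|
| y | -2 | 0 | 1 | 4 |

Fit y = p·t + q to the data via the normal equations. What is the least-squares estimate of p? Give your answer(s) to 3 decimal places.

The normal system MᵀM·[p, q]ᵀ = Mᵀy is [[42, 10]; [10, 4]]·[p, q]ᵀ = [24, 3]ᵀ.
Eliminating q: 4·(row 1) − 10·(row 2) gives 68·p = 4·24 − 10·3 = 66, so p = 33/34.
Then q = (3 − 10·(33/34))/4 = -57/34.

p = 0.971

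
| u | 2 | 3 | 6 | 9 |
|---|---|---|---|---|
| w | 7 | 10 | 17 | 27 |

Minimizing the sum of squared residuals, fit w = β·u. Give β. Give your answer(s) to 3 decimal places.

AᵀA·[β]ᵀ = Aᵀw reads: 130·β = 389.
(Σu·u = 130, Σu·w = 389.)
β = 389/130 = 2.99231.

β = 2.992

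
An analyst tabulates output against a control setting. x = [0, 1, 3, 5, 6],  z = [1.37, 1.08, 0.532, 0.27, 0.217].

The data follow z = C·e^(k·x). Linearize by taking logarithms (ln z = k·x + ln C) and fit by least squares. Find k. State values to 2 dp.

Taking logs, ln z = k·x + ln C, so regress ln z on x.
XᵀX = [[71.0000, 15.0000]; [15.0000, 5]], rhs = [-17.5302, -3.0765]ᵀ  (here Σx = 15.0000, Σ(x)² = 71.0000, Σln z = -3.0765, Σx·ln z = -17.5302).
Solving (det = 130.0000): k = -0.31925, ln C = 0.34245.

k = -0.32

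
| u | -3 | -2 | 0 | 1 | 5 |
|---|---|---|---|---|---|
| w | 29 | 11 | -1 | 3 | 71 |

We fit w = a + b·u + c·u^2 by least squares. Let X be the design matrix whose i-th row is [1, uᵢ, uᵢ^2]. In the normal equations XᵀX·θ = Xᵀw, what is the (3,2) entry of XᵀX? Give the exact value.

91

Row 3 ↔ basis u^2, column 2 ↔ basis u, so (XᵀX)_{3,2} = Σᵢ (u^2)·(u) = (9)·(-3) + (4)·(-2) + (0)·(0) + (1)·(1) + (25)·(5) = 91.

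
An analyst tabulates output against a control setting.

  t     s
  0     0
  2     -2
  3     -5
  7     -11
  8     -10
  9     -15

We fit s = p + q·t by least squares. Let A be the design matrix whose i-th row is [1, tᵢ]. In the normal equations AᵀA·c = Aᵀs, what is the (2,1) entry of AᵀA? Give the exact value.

Row 2 ↔ basis t, column 1 ↔ basis 1, so (AᵀA)_{2,1} = Σᵢ t = (0)·(1) + (2)·(1) + (3)·(1) + (7)·(1) + (8)·(1) + (9)·(1) = 29.

29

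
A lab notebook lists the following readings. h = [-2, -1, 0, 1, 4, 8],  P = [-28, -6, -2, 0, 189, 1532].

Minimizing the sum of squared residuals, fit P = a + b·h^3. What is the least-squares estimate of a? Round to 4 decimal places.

The normal system AᵀA·[a, b]ᵀ = AᵀP is [[6, 568]; [568, 266306]]·[a, b]ᵀ = [1685, 796710]ᵀ.
det = 6·266306 − 568² = 1275212.
a = (1685·266306 − 568·796710)/1275212 = -1902835/637606; b = (6·796710 − 568·1685)/1275212 = 955795/318803.

a = -2.9843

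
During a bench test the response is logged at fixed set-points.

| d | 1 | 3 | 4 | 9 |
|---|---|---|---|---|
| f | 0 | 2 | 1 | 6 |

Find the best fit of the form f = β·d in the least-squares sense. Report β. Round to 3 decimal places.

β = 0.598

From the data, Σd·d = 107.
For Aᵀf: Σd·f = 64.
β = 64/107 = 0.598131.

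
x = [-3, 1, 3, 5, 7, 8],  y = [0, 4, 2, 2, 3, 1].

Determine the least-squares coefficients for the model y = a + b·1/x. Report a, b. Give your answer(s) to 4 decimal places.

Sums needed: Σ1 = 6, Σ1/x = 411/280, Σ1/x·1/x = 916049/705600.
Right-hand side: Σy = 12, Σ1/x·y = 4721/840.
So MᵀM·[a, b]ᵀ = Mᵀy: [[6, 411/280]; [411/280, 916049/705600]]·[a, b]ᵀ = [12, 4721/840]ᵀ.
Eliminating b: (916049/705600)·(row 1) − (411/280)·(row 2) gives (265067/47040)·a = (916049/705600)·12 − (411/280)·(4721/840) = 344773/47040, so a = 31343/24097.
Then b = ((4721/840) − (411/280)·(31343/24097))/(916049/705600) = 68880/24097.

a = 1.3007, b = 2.8584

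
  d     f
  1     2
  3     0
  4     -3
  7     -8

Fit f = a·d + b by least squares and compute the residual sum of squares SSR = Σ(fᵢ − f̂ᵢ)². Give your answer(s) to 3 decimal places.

SSR = 1.280

Compute the Gram sums: Σd·d = 75, Σd = 15, Σ1 = 4.
For Aᵀf: Σd·f = -66, Σf = -9.
Normal equations: [[75, 15]; [15, 4]]·[a, b]ᵀ = [-66, -9]ᵀ.
Δ = 75·4 − 15² = 75.
a = ((-66)·4 − 15·(-9))/75 = -43/25; b = (75·(-9) − 15·(-66))/75 = 21/5.
Residuals: -12/25, 24/25, -8/25, -4/25; SSR = 32/25.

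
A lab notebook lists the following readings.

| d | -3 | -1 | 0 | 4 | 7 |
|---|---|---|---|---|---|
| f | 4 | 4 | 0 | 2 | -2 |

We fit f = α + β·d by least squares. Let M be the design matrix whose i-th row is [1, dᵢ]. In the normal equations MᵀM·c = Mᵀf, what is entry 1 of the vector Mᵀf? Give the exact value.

8

Entry 1 ↔ basis 1, so (Mᵀf)_{1} = Σᵢ fᵢ = (1)·(4) + (1)·(4) + (1)·(0) + (1)·(2) + (1)·(-2) = 8.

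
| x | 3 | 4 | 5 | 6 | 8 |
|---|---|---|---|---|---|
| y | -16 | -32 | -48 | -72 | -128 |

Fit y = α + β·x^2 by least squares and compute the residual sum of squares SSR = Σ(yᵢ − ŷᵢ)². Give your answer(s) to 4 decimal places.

SSR = 3.3415

With design matrix M, MᵀM = [[5, 150]; [150, 6354]] and Mᵀy = [-296, -12640]ᵀ.
Eliminating β: 6354·(row 1) − 150·(row 2) gives 9270·α = 6354·(-296) − 150·(-12640) = 15216, so α = 2536/1545.
Then β = ((-12640) − 150·(2536/1545))/6354 = -1880/927.
Residuals: 944/1545, -5528/4635, 4912/4635, -976/1545, 712/4635; SSR = 15488/4635.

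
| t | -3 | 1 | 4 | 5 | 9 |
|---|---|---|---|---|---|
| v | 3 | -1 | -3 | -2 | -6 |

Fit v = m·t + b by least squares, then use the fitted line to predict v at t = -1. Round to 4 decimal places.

v̂ = 1.1733

The normal system XᵀX·[m, b]ᵀ = Xᵀv is [[132, 16]; [16, 5]]·[m, b]ᵀ = [-86, -9]ᵀ.
Eliminating b: 5·(row 1) − 16·(row 2) gives 404·m = 5·(-86) − 16·(-9) = -286, so m = -143/202.
Then b = ((-9) − 16·(-143/202))/5 = 47/101.
At t = -1: v̂ = (-143/202)·(-1) + (47/101)·(1) = 237/202.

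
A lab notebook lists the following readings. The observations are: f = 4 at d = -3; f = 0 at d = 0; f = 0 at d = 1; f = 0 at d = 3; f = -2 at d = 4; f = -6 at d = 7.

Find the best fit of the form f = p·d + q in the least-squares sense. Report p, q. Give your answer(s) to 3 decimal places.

p = -0.900, q = 1.133

Normal-equation sums: Σd·d = 84, Σd = 12, Σ1 = 6.
For Mᵀf: Σd·f = -62, Σf = -4.
Normal equations: [[84, 12]; [12, 6]]·[p, q]ᵀ = [-62, -4]ᵀ.
Eliminating q: 6·(row 1) − 12·(row 2) gives 360·p = 6·(-62) − 12·(-4) = -324, so p = -9/10.
Then q = ((-4) − 12·(-9/10))/6 = 17/15.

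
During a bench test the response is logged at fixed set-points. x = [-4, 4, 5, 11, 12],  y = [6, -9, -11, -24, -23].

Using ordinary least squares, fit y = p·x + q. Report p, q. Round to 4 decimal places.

Normal-equation sums: Σx·x = 322, Σx = 28, Σ1 = 5.
For Mᵀy: Σx·y = -655, Σy = -61.
MᵀM·[p, q]ᵀ = Mᵀy becomes [[322, 28]; [28, 5]]·[p, q]ᵀ = [-655, -61]ᵀ.
Eliminating q: 5·(row 1) − 28·(row 2) gives 826·p = 5·(-655) − 28·(-61) = -1567, so p = -1567/826.
Then q = ((-61) − 28·(-1567/826))/5 = -93/59.

p = -1.8971, q = -1.5763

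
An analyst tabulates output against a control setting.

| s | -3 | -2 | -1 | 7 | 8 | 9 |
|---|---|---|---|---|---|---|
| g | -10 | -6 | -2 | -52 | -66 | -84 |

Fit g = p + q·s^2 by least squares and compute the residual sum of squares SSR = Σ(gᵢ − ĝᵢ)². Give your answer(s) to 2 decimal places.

Setting ∂/∂p … = 0 gives: 6·p + 208·q = -220;  208·p + 13156·q = -13692.
Eliminating q: 13156·(row 1) − 208·(row 2) gives 35672·p = 13156·(-220) − 208·(-13692) = -46384, so p = -446/343.
Then q = ((-13692) − 208·(-446/343))/13156 = -4549/4459.
Residuals: 307/637, -2760/4459, 1429/4459, -3169/4459, 2640/4459, -289/4459; SSR = 7036/4459.

SSR = 1.58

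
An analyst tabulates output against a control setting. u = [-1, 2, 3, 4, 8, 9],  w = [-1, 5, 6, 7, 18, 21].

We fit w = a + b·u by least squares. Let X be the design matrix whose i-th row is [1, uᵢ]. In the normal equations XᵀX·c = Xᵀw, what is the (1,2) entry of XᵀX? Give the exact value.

25

Row 1 ↔ basis 1, column 2 ↔ basis u, so (XᵀX)_{1,2} = Σᵢ u = (1)·(-1) + (1)·(2) + (1)·(3) + (1)·(4) + (1)·(8) + (1)·(9) = 25.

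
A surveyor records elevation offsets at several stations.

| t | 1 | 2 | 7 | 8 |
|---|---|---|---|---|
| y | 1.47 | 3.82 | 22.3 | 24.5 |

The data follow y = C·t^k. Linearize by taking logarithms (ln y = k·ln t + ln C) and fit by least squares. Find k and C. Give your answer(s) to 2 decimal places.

Linearized form: ln y = k·ln t + ln C. From the 4 transformed points,
Over the data: Σln t = 4.7185, Σ(ln t)² = 8.5911, Σln y = 8.0288, Σln t·ln y = 13.6217.
Normal system: [[8.5911, 4.7185]; [4.7185, 4]]·[k, ln C]ᵀ = [13.6217, 8.0288]ᵀ.
Slope k = (n·Σln t·ln y − Σln t·Σln y)/(n·Σ(ln t)² − (Σln t)²) = (4·13.6217 − 4.7185·8.0288)/12.1002 = 1.37213; ln C = (Σln y − k·Σln t)/n = 0.38859, so C = exp(0.38859) = 1.47490.

k = 1.37, C = 1.47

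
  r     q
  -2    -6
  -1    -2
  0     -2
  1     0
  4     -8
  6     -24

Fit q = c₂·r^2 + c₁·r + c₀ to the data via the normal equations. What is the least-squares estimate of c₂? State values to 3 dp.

c₂ = -0.843

Entries of AᵀA: Σr^2·r^2 = 1570, Σr^2·r = 272, Σr^2 = 58, Σr·r = 58, Σr = 8, Σ1 = 6.
For Aᵀq: Σr^2·q = -1018, Σr·q = -162, Σq = -42.
Row-reducing yields c₂ = -625/741, c₁ = 911/741, c₀ = -120/247.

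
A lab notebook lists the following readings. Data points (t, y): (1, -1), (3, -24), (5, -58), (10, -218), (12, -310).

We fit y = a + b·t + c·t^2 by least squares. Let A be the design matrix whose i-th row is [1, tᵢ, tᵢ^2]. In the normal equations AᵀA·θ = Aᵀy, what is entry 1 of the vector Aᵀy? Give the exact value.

Entry 1 ↔ basis 1, so (Aᵀy)_{1} = Σᵢ yᵢ = (1)·(-1) + (1)·(-24) + (1)·(-58) + (1)·(-218) + (1)·(-310) = -611.

-611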